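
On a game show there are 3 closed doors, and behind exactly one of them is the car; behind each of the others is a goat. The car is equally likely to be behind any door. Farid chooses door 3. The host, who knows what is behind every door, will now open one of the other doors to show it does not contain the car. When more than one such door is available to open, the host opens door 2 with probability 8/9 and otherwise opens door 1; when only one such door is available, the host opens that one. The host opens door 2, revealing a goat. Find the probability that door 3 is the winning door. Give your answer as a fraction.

Consider each possible location of the car in turn.
If it is behind door 1 (prior 1/3): only door 2 is available, probability 1; weight (1/3)·1 = 1/3.
If it is behind door 2 (prior 1/3): the host opened door 2, so this case is ruled out; weight (1/3)·0 = 0.
If it is behind door 3 (prior 1/3): door 2 is available, opened with probability 8/9; weight (1/3)·(8/9) = 8/27.
The weights sum to 17/27.
So P(the car behind door 3 | the host opened door 2) = (8/27) / (17/27) = 8/17.

8/17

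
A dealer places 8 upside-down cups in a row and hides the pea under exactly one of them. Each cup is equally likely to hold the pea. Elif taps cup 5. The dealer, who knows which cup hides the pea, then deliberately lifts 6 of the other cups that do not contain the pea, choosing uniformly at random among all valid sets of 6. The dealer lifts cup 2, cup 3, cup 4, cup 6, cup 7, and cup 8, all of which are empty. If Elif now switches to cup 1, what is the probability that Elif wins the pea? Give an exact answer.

Consider each possible location of the pea in turn.
If it is under cup 1 (prior 1/8): the dealer has no choice, probability 1; weight (1/8)·1 = 1/8.
If it is under any of cups 2, 3, 4, 6, 7, and 8 (prior 1/8 each): that cup was opened and seen not to hold the prize — ruled out; weight (1/8)·0 = 0 each.
If it is under cup 5 (prior 1/8): the dealer has 7 equally likely choices, so probability 1/7; weight (1/8)·(1/7) = 1/56.
The weights sum to 1/7.
So P(the pea under cup 1 | the dealer opened cup 2, cup 3, cup 4, cup 6, cup 7, and cup 8) = (1/8) / (1/7) = 7/8.

7/8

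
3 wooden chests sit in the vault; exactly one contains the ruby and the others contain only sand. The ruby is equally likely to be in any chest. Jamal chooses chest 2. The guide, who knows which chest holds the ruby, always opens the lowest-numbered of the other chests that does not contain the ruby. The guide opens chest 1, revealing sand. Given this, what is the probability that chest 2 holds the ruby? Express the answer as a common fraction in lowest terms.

Consider each possible location of the ruby in turn.
If it is in chest 1 (prior 1/3): the guide opened chest 1, so this case is ruled out; weight (1/3)·0 = 0.
If it is in either of chests 2 and 3 (prior 1/3 each): chest 1 is the lowest-numbered option available, probability 1; weight (1/3)·1 = 1/3 each.
The weights sum to 2/3.
So P(the ruby in chest 2 | the guide opened chest 1) = (1/3) / (2/3) = 1/2.

1/2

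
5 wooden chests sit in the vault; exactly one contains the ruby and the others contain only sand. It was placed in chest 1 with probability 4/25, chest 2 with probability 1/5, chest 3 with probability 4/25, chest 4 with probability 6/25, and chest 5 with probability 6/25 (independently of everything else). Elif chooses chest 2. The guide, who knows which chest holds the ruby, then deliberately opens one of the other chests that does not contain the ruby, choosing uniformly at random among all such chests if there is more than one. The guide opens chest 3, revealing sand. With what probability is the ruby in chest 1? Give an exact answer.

Apply Bayes' rule, conditioning on where the ruby actually is.
If it is in chest 1 (prior 4/25): the guide has 3 equally likely choices, so probability 1/3; weight (4/25)·(1/3) = 4/75.
If it is in chest 2 (prior 1/5): the guide has 4 equally likely choices, so probability 1/4; weight (1/5)·(1/4) = 1/20.
If it is in chest 3 (prior 4/25): the guide opened chest 3, so this case is ruled out; weight (4/25)·0 = 0.
If it is in either of chests 4 and 5 (prior 6/25 each): the guide has 3 equally likely choices, so probability 1/3; weight (6/25)·(1/3) = 2/25 each.
The weights sum to 79/300.
So P(the ruby in chest 1 | the guide opened chest 3) = (4/75) / (79/300) = 16/79.

16/79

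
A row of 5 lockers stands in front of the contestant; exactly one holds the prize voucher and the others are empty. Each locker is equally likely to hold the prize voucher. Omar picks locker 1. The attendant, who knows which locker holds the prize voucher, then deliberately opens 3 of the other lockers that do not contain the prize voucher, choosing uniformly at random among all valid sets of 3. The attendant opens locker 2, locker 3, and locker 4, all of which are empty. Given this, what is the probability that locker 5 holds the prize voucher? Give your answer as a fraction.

4/5

Apply Bayes' rule, conditioning on where the prize voucher actually is.
If it is in locker 1 (prior 1/5): the attendant has 4 equally likely choices, so probability 1/4; weight (1/5)·(1/4) = 1/20.
If it is in any of lockers 2, 3, and 4 (prior 1/5 each): that locker was opened and seen not to hold the prize — ruled out; weight (1/5)·0 = 0 each.
If it is in locker 5 (prior 1/5): the attendant has no choice, probability 1; weight (1/5)·1 = 1/5.
The weights sum to 1/4.
So P(the prize voucher in locker 5 | the attendant opened locker 2, locker 3, and locker 4) = (1/5) / (1/4) = 4/5.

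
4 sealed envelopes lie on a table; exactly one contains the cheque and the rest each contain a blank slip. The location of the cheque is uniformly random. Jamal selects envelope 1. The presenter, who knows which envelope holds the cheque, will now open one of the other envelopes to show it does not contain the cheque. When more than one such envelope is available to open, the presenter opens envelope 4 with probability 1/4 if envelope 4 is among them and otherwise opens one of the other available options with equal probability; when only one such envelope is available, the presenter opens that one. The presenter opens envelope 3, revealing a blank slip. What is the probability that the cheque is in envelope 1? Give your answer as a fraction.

Apply Bayes' rule, conditioning on where the cheque actually is.
If it is in envelope 1 (prior 1/4): envelope 4 is available but not opened; envelope 3 gets probability (1 − 1/4)/2 = 3/8; weight (1/4)·(3/8) = 3/32.
If it is in envelope 2 (prior 1/4): envelope 4 is available but not opened, probability 3/4; weight (1/4)·(3/4) = 3/16.
If it is in envelope 3 (prior 1/4): the presenter opened envelope 3, so this case is ruled out; weight (1/4)·0 = 0.
If it is in envelope 4 (prior 1/4): envelope 4 holds the prize so is unavailable; the presenter chooses uniformly among the 2 others, probability 1/2; weight (1/4)·(1/2) = 1/8.
The weights sum to 13/32.
So P(the cheque in envelope 1 | the presenter opened envelope 3) = (3/32) / (13/32) = 3/13.

3/13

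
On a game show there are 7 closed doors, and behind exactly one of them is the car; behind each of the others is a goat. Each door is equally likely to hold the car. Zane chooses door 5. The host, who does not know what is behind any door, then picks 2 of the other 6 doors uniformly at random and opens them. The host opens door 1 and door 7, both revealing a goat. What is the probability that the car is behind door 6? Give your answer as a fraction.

1/5

Because the host chose which doors to open without knowing where the car is, the choice is independent of the prize location. Learning that none of the 2 opened doors holds the car simply rules out those 2 locations and leaves the remaining 5 doors still equally likely by symmetry.
So P(the car behind door 6) = 1/5.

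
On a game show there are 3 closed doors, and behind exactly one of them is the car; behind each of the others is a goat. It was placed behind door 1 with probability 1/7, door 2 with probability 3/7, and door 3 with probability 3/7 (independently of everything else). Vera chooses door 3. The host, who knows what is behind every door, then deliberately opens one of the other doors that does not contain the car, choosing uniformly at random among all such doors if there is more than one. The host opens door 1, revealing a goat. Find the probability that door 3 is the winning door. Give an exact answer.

1/3

Apply Bayes' rule, conditioning on where the car actually is.
If it is behind door 1 (prior 1/7): the host opened door 1, so this case is ruled out; weight (1/7)·0 = 0.
If it is behind door 2 (prior 3/7): the host has no choice, probability 1; weight (3/7)·1 = 3/7.
If it is behind door 3 (prior 3/7): the host has 2 equally likely choices, so probability 1/2; weight (3/7)·(1/2) = 3/14.
The weights sum to 9/14.
So P(the car behind door 3 | the host opened door 1) = (3/14) / (9/14) = 1/3.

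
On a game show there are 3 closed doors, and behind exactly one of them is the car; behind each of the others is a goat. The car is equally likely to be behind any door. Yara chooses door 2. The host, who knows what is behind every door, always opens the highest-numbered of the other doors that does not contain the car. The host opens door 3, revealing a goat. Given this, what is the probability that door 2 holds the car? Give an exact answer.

1/2

Apply Bayes' rule, conditioning on where the car actually is.
If it is behind either of doors 1 and 2 (prior 1/3 each): door 3 is the highest-numbered option available, probability 1; weight (1/3)·1 = 1/3 each.
If it is behind door 3 (prior 1/3): the host opened door 3, so this case is ruled out; weight (1/3)·0 = 0.
The weights sum to 2/3.
So P(the car behind door 2 | the host opened door 3) = (1/3) / (2/3) = 1/2.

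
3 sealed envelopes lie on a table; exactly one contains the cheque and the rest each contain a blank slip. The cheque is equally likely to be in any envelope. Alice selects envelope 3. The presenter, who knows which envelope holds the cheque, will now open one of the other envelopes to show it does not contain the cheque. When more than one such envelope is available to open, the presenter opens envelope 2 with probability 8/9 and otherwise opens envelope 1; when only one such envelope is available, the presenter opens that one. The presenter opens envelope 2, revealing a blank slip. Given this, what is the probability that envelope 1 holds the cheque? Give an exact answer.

Consider each possible location of the cheque in turn.
If it is in envelope 1 (prior 1/3): only envelope 2 is available, probability 1; weight (1/3)·1 = 1/3.
If it is in envelope 2 (prior 1/3): the presenter opened envelope 2, so this case is ruled out; weight (1/3)·0 = 0.
If it is in envelope 3 (prior 1/3): envelope 2 is available, opened with probability 8/9; weight (1/3)·(8/9) = 8/27.
The weights sum to 17/27.
So P(the cheque in envelope 1 | the presenter opened envelope 2) = (1/3) / (17/27) = 9/17.

9/17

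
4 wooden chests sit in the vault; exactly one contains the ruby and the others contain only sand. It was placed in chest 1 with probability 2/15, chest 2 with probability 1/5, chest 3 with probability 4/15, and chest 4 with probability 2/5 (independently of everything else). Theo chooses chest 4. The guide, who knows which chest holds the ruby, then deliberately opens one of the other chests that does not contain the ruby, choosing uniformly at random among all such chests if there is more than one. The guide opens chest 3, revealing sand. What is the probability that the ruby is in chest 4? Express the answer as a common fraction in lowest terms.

Consider each possible location of the ruby in turn.
If it is in chest 1 (prior 2/15): the guide has 2 equally likely choices, so probability 1/2; weight (2/15)·(1/2) = 1/15.
If it is in chest 2 (prior 1/5): the guide has 2 equally likely choices, so probability 1/2; weight (1/5)·(1/2) = 1/10.
If it is in chest 3 (prior 4/15): the guide opened chest 3, so this case is ruled out; weight (4/15)·0 = 0.
If it is in chest 4 (prior 2/5): the guide has 3 equally likely choices, so probability 1/3; weight (2/5)·(1/3) = 2/15.
The weights sum to 3/10.
So P(the ruby in chest 4 | the guide opened chest 3) = (2/15) / (3/10) = 4/9.

4/9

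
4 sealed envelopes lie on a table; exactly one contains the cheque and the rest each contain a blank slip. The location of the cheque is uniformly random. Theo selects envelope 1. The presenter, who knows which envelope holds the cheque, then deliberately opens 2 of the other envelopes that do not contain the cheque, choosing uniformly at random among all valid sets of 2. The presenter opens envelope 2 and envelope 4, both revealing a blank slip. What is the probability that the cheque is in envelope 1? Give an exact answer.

Apply Bayes' rule, conditioning on where the cheque actually is.
If it is in envelope 1 (prior 1/4): the presenter has 3 equally likely choices, so probability 1/3; weight (1/4)·(1/3) = 1/12.
If it is in either of envelopes 2 and 4 (prior 1/4 each): that envelope was opened and seen not to hold the prize — ruled out; weight (1/4)·0 = 0 each.
If it is in envelope 3 (prior 1/4): the presenter has no choice, probability 1; weight (1/4)·1 = 1/4.
The weights sum to 1/3.
So P(the cheque in envelope 1 | the presenter opened envelope 2 and envelope 4) = (1/12) / (1/3) = 1/4.

1/4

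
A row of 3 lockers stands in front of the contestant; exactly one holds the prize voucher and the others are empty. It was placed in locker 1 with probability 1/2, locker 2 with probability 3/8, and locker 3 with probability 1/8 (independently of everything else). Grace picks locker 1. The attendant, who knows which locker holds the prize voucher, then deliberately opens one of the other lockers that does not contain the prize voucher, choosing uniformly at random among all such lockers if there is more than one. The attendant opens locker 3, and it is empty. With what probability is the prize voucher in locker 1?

Consider each possible location of the prize voucher in turn.
If it is in locker 1 (prior 1/2): the attendant has 2 equally likely choices, so probability 1/2; weight (1/2)·(1/2) = 1/4.
If it is in locker 2 (prior 3/8): the attendant has no choice, probability 1; weight (3/8)·1 = 3/8.
If it is in locker 3 (prior 1/8): the attendant opened locker 3, so this case is ruled out; weight (1/8)·0 = 0.
The weights sum to 5/8.
So P(the prize voucher in locker 1 | the attendant opened locker 3) = (1/4) / (5/8) = 2/5.

2/5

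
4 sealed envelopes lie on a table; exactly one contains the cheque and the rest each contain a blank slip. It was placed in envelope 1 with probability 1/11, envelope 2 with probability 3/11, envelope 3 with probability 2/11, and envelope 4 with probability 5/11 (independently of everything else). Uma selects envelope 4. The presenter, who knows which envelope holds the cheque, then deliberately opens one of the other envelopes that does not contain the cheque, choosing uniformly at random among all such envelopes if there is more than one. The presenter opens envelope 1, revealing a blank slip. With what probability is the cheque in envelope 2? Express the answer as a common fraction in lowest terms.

9/25

Consider each possible location of the cheque in turn.
If it is in envelope 1 (prior 1/11): the presenter opened envelope 1, so this case is ruled out; weight (1/11)·0 = 0.
If it is in envelope 2 (prior 3/11): the presenter has 2 equally likely choices, so probability 1/2; weight (3/11)·(1/2) = 3/22.
If it is in envelope 3 (prior 2/11): the presenter has 2 equally likely choices, so probability 1/2; weight (2/11)·(1/2) = 1/11.
If it is in envelope 4 (prior 5/11): the presenter has 3 equally likely choices, so probability 1/3; weight (5/11)·(1/3) = 5/33.
The weights sum to 25/66.
So P(the cheque in envelope 2 | the presenter opened envelope 1) = (3/22) / (25/66) = 9/25.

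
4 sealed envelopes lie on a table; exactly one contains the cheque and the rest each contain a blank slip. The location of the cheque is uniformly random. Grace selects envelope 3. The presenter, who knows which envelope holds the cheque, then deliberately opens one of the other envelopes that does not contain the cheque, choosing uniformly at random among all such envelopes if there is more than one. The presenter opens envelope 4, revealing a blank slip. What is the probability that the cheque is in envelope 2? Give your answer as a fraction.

3/8

Apply Bayes' rule, conditioning on where the cheque actually is.
If it is in either of envelopes 1 and 2 (prior 1/4 each): the presenter has 2 equally likely choices, so probability 1/2; weight (1/4)·(1/2) = 1/8 each.
If it is in envelope 3 (prior 1/4): the presenter has 3 equally likely choices, so probability 1/3; weight (1/4)·(1/3) = 1/12.
If it is in envelope 4 (prior 1/4): the presenter opened envelope 4, so this case is ruled out; weight (1/4)·0 = 0.
The weights sum to 1/3.
So P(the cheque in envelope 2 | the presenter opened envelope 4) = (1/8) / (1/3) = 3/8.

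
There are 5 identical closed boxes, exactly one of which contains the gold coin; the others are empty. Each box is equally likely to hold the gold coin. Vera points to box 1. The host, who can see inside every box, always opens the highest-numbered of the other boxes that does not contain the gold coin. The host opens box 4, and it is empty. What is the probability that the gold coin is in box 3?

0

Condition on the true location of the gold coin.
If it is in any of boxes 1, 2, and 3 (prior 1/5 each): the host would have opened box 5 instead, probability 0; weight (1/5)·0 = 0 each.
If it is in box 4 (prior 1/5): the host opened box 4, so this case is ruled out; weight (1/5)·0 = 0.
If it is in box 5 (prior 1/5): box 4 is the highest-numbered option available, probability 1; weight (1/5)·1 = 1/5.
The weights sum to 1/5.
So P(the gold coin in box 3 | the host opened box 4) = 0 / (1/5) = 0.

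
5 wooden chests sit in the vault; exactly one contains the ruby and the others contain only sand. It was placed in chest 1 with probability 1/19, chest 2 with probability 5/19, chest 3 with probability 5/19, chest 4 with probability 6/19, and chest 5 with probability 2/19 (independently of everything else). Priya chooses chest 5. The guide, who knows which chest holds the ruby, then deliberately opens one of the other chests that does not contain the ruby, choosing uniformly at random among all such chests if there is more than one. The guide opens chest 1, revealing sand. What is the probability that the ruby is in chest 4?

Consider each possible location of the ruby in turn.
If it is in chest 1 (prior 1/19): the guide opened chest 1, so this case is ruled out; weight (1/19)·0 = 0.
If it is in either of chests 2 and 3 (prior 5/19 each): the guide has 3 equally likely choices, so probability 1/3; weight (5/19)·(1/3) = 5/57 each.
If it is in chest 4 (prior 6/19): the guide has 3 equally likely choices, so probability 1/3; weight (6/19)·(1/3) = 2/19.
If it is in chest 5 (prior 2/19): the guide has 4 equally likely choices, so probability 1/4; weight (2/19)·(1/4) = 1/38.
The weights sum to 35/114.
So P(the ruby in chest 4 | the guide opened chest 1) = (2/19) / (35/114) = 12/35.

12/35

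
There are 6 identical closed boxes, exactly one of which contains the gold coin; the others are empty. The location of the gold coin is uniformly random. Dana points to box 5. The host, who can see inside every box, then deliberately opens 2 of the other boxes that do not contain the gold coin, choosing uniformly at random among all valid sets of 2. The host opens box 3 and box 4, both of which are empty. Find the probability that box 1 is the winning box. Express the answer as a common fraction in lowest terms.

5/18

Condition on the true location of the gold coin.
If it is in any of boxes 1, 2, and 6 (prior 1/6 each): the host has 6 equally likely choices, so probability 1/6; weight (1/6)·(1/6) = 1/36 each.
If it is in either of boxes 3 and 4 (prior 1/6 each): that box was opened and seen not to hold the prize — ruled out; weight (1/6)·0 = 0 each.
If it is in box 5 (prior 1/6): the host has 10 equally likely choices, so probability 1/10; weight (1/6)·(1/10) = 1/60.
The weights sum to 1/10.
So P(the gold coin in box 1 | the host opened box 3 and box 4) = (1/36) / (1/10) = 5/18.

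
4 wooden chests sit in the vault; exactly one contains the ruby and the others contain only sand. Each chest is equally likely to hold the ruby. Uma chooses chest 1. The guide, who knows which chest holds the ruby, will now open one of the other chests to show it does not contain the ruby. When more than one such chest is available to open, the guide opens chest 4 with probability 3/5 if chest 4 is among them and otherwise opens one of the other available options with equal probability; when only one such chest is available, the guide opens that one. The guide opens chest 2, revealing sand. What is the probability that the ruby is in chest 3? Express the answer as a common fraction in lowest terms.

Condition on the true location of the ruby.
If it is in chest 1 (prior 1/4): chest 4 is available but not opened; chest 2 gets probability (1 − 3/5)/2 = 1/5; weight (1/4)·(1/5) = 1/20.
If it is in chest 2 (prior 1/4): the guide opened chest 2, so this case is ruled out; weight (1/4)·0 = 0.
If it is in chest 3 (prior 1/4): chest 4 is available but not opened, probability 2/5; weight (1/4)·(2/5) = 1/10.
If it is in chest 4 (prior 1/4): chest 4 holds the prize so is unavailable; the guide chooses uniformly among the 2 others, probability 1/2; weight (1/4)·(1/2) = 1/8.
The weights sum to 11/40.
So P(the ruby in chest 3 | the guide opened chest 2) = (1/10) / (11/40) = 4/11.

4/11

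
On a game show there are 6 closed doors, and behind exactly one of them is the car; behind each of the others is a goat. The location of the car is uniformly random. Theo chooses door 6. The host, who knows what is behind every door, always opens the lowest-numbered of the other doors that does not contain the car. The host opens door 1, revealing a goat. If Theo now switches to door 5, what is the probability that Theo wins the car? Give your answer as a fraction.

Consider each possible location of the car in turn.
If it is behind door 1 (prior 1/6): the host opened door 1, so this case is ruled out; weight (1/6)·0 = 0.
If it is behind any of doors 2, 3, 4, 5, and 6 (prior 1/6 each): door 1 is the lowest-numbered option available, probability 1; weight (1/6)·1 = 1/6 each.
The weights sum to 5/6.
So P(the car behind door 5 | the host opened door 1) = (1/6) / (5/6) = 1/5.

1/5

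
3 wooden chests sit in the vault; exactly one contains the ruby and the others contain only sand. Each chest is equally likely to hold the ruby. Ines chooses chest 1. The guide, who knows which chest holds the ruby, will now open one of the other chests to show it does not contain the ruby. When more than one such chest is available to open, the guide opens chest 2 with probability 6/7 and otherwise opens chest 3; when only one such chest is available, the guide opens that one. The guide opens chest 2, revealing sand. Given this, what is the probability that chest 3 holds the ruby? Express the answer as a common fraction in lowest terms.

7/13

Apply Bayes' rule, conditioning on where the ruby actually is.
If it is in chest 1 (prior 1/3): chest 2 is available, opened with probability 6/7; weight (1/3)·(6/7) = 2/7.
If it is in chest 2 (prior 1/3): the guide opened chest 2, so this case is ruled out; weight (1/3)·0 = 0.
If it is in chest 3 (prior 1/3): only chest 2 is available, probability 1; weight (1/3)·1 = 1/3.
The weights sum to 13/21.
So P(the ruby in chest 3 | the guide opened chest 2) = (1/3) / (13/21) = 7/13.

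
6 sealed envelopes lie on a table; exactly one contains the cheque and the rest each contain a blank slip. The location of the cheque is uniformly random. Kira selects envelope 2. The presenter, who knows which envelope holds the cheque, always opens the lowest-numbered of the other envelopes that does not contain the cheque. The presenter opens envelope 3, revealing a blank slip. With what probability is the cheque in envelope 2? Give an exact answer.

Consider each possible location of the cheque in turn.
If it is in envelope 1 (prior 1/6): envelope 3 is the lowest-numbered option available, probability 1; weight (1/6)·1 = 1/6.
If it is in any of envelopes 2, 4, 5, and 6 (prior 1/6 each): the presenter would have opened envelope 1 instead, probability 0; weight (1/6)·0 = 0 each.
If it is in envelope 3 (prior 1/6): the presenter opened envelope 3, so this case is ruled out; weight (1/6)·0 = 0.
The weights sum to 1/6.
So P(the cheque in envelope 2 | the presenter opened envelope 3) = 0 / (1/6) = 0.

0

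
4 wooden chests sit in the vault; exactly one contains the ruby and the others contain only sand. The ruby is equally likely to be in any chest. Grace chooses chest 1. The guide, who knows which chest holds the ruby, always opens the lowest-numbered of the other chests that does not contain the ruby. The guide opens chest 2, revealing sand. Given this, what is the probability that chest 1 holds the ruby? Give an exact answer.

1/3

Apply Bayes' rule, conditioning on where the ruby actually is.
If it is in any of chests 1, 3, and 4 (prior 1/4 each): chest 2 is the lowest-numbered option available, probability 1; weight (1/4)·1 = 1/4 each.
If it is in chest 2 (prior 1/4): the guide opened chest 2, so this case is ruled out; weight (1/4)·0 = 0.
The weights sum to 3/4.
So P(the ruby in chest 1 | the guide opened chest 2) = (1/4) / (3/4) = 1/3.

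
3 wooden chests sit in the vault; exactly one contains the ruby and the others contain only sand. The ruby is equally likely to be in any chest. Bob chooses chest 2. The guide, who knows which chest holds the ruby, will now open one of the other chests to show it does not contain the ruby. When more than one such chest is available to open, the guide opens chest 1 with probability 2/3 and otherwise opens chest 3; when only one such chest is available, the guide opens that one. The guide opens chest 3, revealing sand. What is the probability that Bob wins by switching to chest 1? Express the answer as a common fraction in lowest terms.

Consider each possible location of the ruby in turn.
If it is in chest 1 (prior 1/3): only chest 3 is available, probability 1; weight (1/3)·1 = 1/3.
If it is in chest 2 (prior 1/3): chest 1 is available but not opened, probability 1/3; weight (1/3)·(1/3) = 1/9.
If it is in chest 3 (prior 1/3): the guide opened chest 3, so this case is ruled out; weight (1/3)·0 = 0.
The weights sum to 4/9.
So P(the ruby in chest 1 | the guide opened chest 3) = (1/3) / (4/9) = 3/4.

3/4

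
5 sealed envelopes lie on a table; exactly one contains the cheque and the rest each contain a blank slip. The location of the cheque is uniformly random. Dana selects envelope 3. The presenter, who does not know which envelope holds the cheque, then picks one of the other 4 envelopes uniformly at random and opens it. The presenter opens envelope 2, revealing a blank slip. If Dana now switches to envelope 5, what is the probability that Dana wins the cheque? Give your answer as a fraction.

Apply Bayes' rule, conditioning on where the cheque actually is.
If it is in any of envelopes 1, 3, 4, and 5 (prior 1/5 each): the presenter picks envelope 2 with probability 1/4 regardless, and it is not the prize; weight (1/5)·(1/4) = 1/20 each.
If it is in envelope 2 (prior 1/5): the presenter opened envelope 2, so this case is ruled out; weight (1/5)·0 = 0.
The weights sum to 1/5.
So P(the cheque in envelope 5 | the presenter opened envelope 2) = (1/20) / (1/5) = 1/4.

1/4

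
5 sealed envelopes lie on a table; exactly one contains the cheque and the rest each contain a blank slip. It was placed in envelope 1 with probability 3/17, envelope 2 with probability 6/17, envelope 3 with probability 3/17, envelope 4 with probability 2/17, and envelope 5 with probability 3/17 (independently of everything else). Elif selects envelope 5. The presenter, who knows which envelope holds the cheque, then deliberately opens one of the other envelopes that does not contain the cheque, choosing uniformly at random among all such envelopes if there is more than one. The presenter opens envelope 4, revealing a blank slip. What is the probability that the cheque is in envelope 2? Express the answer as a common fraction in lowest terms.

Apply Bayes' rule, conditioning on where the cheque actually is.
If it is in either of envelopes 1 and 3 (prior 3/17 each): the presenter has 3 equally likely choices, so probability 1/3; weight (3/17)·(1/3) = 1/17 each.
If it is in envelope 2 (prior 6/17): the presenter has 3 equally likely choices, so probability 1/3; weight (6/17)·(1/3) = 2/17.
If it is in envelope 4 (prior 2/17): the presenter opened envelope 4, so this case is ruled out; weight (2/17)·0 = 0.
If it is in envelope 5 (prior 3/17): the presenter has 4 equally likely choices, so probability 1/4; weight (3/17)·(1/4) = 3/68.
The weights sum to 19/68.
So P(the cheque in envelope 2 | the presenter opened envelope 4) = (2/17) / (19/68) = 8/19.

8/19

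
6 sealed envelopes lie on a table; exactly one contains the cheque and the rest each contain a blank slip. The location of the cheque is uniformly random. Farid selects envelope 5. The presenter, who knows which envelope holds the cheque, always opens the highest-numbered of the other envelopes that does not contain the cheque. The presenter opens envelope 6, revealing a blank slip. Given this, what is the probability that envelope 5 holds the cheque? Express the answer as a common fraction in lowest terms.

1/5

Condition on the true location of the cheque.
If it is in any of envelopes 1, 2, 3, 4, and 5 (prior 1/6 each): envelope 6 is the highest-numbered option available, probability 1; weight (1/6)·1 = 1/6 each.
If it is in envelope 6 (prior 1/6): the presenter opened envelope 6, so this case is ruled out; weight (1/6)·0 = 0.
The weights sum to 5/6.
So P(the cheque in envelope 5 | the presenter opened envelope 6) = (1/6) / (5/6) = 1/5.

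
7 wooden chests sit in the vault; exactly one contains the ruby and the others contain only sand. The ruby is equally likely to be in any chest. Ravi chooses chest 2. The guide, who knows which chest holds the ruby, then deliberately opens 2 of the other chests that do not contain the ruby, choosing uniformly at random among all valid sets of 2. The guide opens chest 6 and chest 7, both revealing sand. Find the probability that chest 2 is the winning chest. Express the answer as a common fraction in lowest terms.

1/7

Condition on the true location of the ruby.
If it is in any of chests 1, 3, 4, and 5 (prior 1/7 each): the guide has 10 equally likely choices, so probability 1/10; weight (1/7)·(1/10) = 1/70 each.
If it is in chest 2 (prior 1/7): the guide has 15 equally likely choices, so probability 1/15; weight (1/7)·(1/15) = 1/105.
If it is in either of chests 6 and 7 (prior 1/7 each): that chest was opened and seen not to hold the prize — ruled out; weight (1/7)·0 = 0 each.
The weights sum to 1/15.
So P(the ruby in chest 2 | the guide opened chest 6 and chest 7) = (1/105) / (1/15) = 1/7.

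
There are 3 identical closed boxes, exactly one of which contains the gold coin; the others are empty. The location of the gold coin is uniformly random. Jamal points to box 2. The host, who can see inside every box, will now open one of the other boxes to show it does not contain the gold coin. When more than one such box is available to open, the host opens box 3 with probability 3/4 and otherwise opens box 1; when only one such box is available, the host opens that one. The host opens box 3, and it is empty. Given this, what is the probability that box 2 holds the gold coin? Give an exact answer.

3/7

Condition on the true location of the gold coin.
If it is in box 1 (prior 1/3): only box 3 is available, probability 1; weight (1/3)·1 = 1/3.
If it is in box 2 (prior 1/3): box 3 is available, opened with probability 3/4; weight (1/3)·(3/4) = 1/4.
If it is in box 3 (prior 1/3): the host opened box 3, so this case is ruled out; weight (1/3)·0 = 0.
The weights sum to 7/12.
So P(the gold coin in box 2 | the host opened box 3) = (1/4) / (7/12) = 3/7.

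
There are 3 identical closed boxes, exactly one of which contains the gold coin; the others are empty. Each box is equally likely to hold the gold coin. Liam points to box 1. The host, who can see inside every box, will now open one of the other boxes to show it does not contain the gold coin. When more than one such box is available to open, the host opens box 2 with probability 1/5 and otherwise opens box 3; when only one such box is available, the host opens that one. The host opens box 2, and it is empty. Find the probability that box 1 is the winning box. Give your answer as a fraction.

1/6

Apply Bayes' rule, conditioning on where the gold coin actually is.
If it is in box 1 (prior 1/3): box 2 is available, opened with probability 1/5; weight (1/3)·(1/5) = 1/15.
If it is in box 2 (prior 1/3): the host opened box 2, so this case is ruled out; weight (1/3)·0 = 0.
If it is in box 3 (prior 1/3): only box 2 is available, probability 1; weight (1/3)·1 = 1/3.
The weights sum to 2/5.
So P(the gold coin in box 1 | the host opened box 2) = (1/15) / (2/5) = 1/6.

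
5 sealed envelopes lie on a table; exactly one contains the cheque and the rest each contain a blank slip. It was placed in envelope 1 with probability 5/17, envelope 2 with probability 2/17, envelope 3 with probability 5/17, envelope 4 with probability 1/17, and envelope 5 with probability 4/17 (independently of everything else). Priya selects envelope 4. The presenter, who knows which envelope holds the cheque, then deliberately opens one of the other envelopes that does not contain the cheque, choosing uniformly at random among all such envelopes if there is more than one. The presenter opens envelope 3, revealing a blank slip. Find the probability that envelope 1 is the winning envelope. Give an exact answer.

Condition on the true location of the cheque.
If it is in envelope 1 (prior 5/17): the presenter has 3 equally likely choices, so probability 1/3; weight (5/17)·(1/3) = 5/51.
If it is in envelope 2 (prior 2/17): the presenter has 3 equally likely choices, so probability 1/3; weight (2/17)·(1/3) = 2/51.
If it is in envelope 3 (prior 5/17): the presenter opened envelope 3, so this case is ruled out; weight (5/17)·0 = 0.
If it is in envelope 4 (prior 1/17): the presenter has 4 equally likely choices, so probability 1/4; weight (1/17)·(1/4) = 1/68.
If it is in envelope 5 (prior 4/17): the presenter has 3 equally likely choices, so probability 1/3; weight (4/17)·(1/3) = 4/51.
The weights sum to 47/204.
So P(the cheque in envelope 1 | the presenter opened envelope 3) = (5/51) / (47/204) = 20/47.

20/47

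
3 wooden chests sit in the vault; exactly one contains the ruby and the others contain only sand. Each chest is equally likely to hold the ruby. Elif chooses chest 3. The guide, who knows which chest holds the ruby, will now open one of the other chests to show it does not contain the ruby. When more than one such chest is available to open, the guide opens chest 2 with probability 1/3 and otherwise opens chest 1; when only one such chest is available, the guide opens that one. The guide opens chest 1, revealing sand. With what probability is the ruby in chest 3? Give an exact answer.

2/5

Condition on the true location of the ruby.
If it is in chest 1 (prior 1/3): the guide opened chest 1, so this case is ruled out; weight (1/3)·0 = 0.
If it is in chest 2 (prior 1/3): only chest 1 is available, probability 1; weight (1/3)·1 = 1/3.
If it is in chest 3 (prior 1/3): chest 2 is available but not opened, probability 2/3; weight (1/3)·(2/3) = 2/9.
The weights sum to 5/9.
So P(the ruby in chest 3 | the guide opened chest 1) = (2/9) / (5/9) = 2/5.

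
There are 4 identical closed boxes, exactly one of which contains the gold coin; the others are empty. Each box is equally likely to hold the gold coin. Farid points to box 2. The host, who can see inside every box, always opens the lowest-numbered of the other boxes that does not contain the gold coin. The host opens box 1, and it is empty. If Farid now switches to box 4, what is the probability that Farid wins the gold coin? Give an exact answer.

Consider each possible location of the gold coin in turn.
If it is in box 1 (prior 1/4): the host opened box 1, so this case is ruled out; weight (1/4)·0 = 0.
If it is in any of boxes 2, 3, and 4 (prior 1/4 each): box 1 is the lowest-numbered option available, probability 1; weight (1/4)·1 = 1/4 each.
The weights sum to 3/4.
So P(the gold coin in box 4 | the host opened box 1) = (1/4) / (3/4) = 1/3.

1/3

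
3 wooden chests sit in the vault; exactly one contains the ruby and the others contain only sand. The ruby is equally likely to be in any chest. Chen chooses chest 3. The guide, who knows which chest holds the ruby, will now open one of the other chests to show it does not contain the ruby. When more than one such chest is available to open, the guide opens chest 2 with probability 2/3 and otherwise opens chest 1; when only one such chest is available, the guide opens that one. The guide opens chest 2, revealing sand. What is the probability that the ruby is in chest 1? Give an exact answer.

3/5

Consider each possible location of the ruby in turn.
If it is in chest 1 (prior 1/3): only chest 2 is available, probability 1; weight (1/3)·1 = 1/3.
If it is in chest 2 (prior 1/3): the guide opened chest 2, so this case is ruled out; weight (1/3)·0 = 0.
If it is in chest 3 (prior 1/3): chest 2 is available, opened with probability 2/3; weight (1/3)·(2/3) = 2/9.
The weights sum to 5/9.
So P(the ruby in chest 1 | the guide opened chest 2) = (1/3) / (5/9) = 3/5.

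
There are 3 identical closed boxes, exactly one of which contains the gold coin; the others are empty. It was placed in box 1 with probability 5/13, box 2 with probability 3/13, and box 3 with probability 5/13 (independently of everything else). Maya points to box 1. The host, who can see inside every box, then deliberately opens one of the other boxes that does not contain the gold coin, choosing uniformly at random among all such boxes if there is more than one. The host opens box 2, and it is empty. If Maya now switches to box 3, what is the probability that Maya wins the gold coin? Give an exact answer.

2/3

Apply Bayes' rule, conditioning on where the gold coin actually is.
If it is in box 1 (prior 5/13): the host has 2 equally likely choices, so probability 1/2; weight (5/13)·(1/2) = 5/26.
If it is in box 2 (prior 3/13): the host opened box 2, so this case is ruled out; weight (3/13)·0 = 0.
If it is in box 3 (prior 5/13): the host has no choice, probability 1; weight (5/13)·1 = 5/13.
The weights sum to 15/26.
So P(the gold coin in box 3 | the host opened box 2) = (5/13) / (15/26) = 2/3.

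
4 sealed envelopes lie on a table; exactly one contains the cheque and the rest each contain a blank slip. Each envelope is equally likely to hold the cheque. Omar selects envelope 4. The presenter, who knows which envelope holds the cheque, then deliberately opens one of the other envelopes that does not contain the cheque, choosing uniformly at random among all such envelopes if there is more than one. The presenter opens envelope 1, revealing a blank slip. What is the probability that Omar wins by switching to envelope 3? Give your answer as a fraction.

3/8

Consider each possible location of the cheque in turn.
If it is in envelope 1 (prior 1/4): the presenter opened envelope 1, so this case is ruled out; weight (1/4)·0 = 0.
If it is in either of envelopes 2 and 3 (prior 1/4 each): the presenter has 2 equally likely choices, so probability 1/2; weight (1/4)·(1/2) = 1/8 each.
If it is in envelope 4 (prior 1/4): the presenter has 3 equally likely choices, so probability 1/3; weight (1/4)·(1/3) = 1/12.
The weights sum to 1/3.
So P(the cheque in envelope 3 | the presenter opened envelope 1) = (1/8) / (1/3) = 3/8.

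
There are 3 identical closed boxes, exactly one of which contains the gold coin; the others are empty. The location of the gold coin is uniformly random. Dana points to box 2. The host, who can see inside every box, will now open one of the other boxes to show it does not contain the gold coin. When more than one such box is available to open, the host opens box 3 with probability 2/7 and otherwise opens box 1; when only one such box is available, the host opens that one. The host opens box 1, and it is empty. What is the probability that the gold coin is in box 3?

Apply Bayes' rule, conditioning on where the gold coin actually is.
If it is in box 1 (prior 1/3): the host opened box 1, so this case is ruled out; weight (1/3)·0 = 0.
If it is in box 2 (prior 1/3): box 3 is available but not opened, probability 5/7; weight (1/3)·(5/7) = 5/21.
If it is in box 3 (prior 1/3): only box 1 is available, probability 1; weight (1/3)·1 = 1/3.
The weights sum to 4/7.
So P(the gold coin in box 3 | the host opened box 1) = (1/3) / (4/7) = 7/12.

7/12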